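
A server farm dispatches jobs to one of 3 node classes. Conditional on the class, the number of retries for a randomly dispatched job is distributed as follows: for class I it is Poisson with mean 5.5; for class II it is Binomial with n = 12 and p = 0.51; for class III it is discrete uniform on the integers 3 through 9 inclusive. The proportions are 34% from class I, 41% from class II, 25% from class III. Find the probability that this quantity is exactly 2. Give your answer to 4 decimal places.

Conditional on each class, P(X = 2): I: 0.0618124; II: 0.0136976; III: 0.
By total probability, P(X = 2) = 0.34·0.0618124 + 0.41·0.0136976 + 0.25·0 = 0.0266322.

0.0266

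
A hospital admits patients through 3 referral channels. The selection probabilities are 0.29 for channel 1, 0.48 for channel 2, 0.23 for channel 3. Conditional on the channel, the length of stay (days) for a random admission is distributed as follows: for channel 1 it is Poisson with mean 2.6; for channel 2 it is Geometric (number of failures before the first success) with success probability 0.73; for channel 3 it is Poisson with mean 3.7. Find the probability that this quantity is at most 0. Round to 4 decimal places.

Conditional on each channel, P(X ≤ 0): 1: 0.0742736; 2: 0.73; 3: 0.0247235.
By total probability, P(X ≤ 0) = 0.29·0.0742736 + 0.48·0.73 + 0.23·0.0247235 = 0.377626.

0.3776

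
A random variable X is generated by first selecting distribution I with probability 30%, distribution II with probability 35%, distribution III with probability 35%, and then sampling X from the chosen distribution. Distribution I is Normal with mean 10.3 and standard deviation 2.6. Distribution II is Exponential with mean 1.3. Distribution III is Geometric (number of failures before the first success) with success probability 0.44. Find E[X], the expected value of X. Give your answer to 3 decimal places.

Component means — I: 10.3; II: 1.3; III: 1.27273.
E[X] = 0.3·10.3 + 0.35·1.3 + 0.35·1.27273 = 3.99045.

3.990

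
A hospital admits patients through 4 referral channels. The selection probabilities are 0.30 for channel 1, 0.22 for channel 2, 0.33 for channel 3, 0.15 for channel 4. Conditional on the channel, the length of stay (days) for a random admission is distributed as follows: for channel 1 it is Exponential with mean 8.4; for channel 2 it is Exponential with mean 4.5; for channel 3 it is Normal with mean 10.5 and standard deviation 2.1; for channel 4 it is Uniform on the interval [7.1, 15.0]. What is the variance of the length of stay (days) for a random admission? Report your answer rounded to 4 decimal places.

Per component, 1: μ=8.4, E[X²]=141.12; 2: μ=4.5, E[X²]=40.5; 3: μ=10.5, E[X²]=114.66; 4: μ=11.05, E[X²]=127.303.
E[X] = 0.3·8.4 + 0.22·4.5 + 0.33·10.5 + 0.15·11.05 = 8.6325.
E[X²] = 0.3·141.12 + 0.22·40.5 + 0.33·114.66 + 0.15·127.303 = 108.179.
Var(X) = E[X²] − (E[X])² = 108.179 − 74.5201 = 33.6592.

33.6592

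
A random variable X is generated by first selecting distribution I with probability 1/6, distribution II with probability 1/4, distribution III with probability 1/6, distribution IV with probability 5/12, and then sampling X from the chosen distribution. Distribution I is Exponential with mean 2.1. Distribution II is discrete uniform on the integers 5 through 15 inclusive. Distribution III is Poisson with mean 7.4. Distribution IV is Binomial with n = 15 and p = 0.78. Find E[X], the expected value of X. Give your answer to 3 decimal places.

Component means — I: 2.1; II: 10; III: 7.4; IV: 11.7.
E[X] = 0.166667·2.1 + 0.25·10 + 0.166667·7.4 + 0.416667·11.7 = 8.95833.

8.958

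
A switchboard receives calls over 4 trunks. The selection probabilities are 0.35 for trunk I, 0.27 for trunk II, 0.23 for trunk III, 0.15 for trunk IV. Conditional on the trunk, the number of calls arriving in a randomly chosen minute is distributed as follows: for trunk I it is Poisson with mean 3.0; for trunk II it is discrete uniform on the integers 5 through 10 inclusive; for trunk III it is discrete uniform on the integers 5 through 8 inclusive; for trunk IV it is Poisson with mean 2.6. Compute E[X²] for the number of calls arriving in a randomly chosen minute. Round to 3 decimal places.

For each component E[X²] = Var + (mean)², giving I: 12; II: 59.1667; III: 43.5; IV: 9.36.
Overall E[X²] = 0.35·12 + 0.27·59.1667 + 0.23·43.5 + 0.15·9.36 = 31.584.

31.584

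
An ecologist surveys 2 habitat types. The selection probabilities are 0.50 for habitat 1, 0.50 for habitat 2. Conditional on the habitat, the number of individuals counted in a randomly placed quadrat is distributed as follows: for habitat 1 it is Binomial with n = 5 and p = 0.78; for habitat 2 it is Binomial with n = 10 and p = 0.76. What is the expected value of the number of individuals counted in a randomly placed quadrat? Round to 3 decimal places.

Component means — 1: 3.9; 2: 7.6.
E[X] = 0.5·3.9 + 0.5·7.6 = 5.75.

5.750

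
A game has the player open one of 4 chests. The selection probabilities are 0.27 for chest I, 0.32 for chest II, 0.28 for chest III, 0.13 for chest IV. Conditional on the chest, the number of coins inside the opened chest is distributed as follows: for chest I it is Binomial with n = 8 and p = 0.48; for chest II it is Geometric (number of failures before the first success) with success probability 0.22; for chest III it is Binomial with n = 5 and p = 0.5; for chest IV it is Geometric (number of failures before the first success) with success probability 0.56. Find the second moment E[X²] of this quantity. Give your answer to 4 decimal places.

16.0626

For each component E[X²] = Var + (mean)², giving I: 16.7424; II: 28.686; III: 7.5; IV: 2.02041.
Overall E[X²] = 0.27·16.7424 + 0.32·28.686 + 0.28·7.5 + 0.13·2.02041 = 16.0626.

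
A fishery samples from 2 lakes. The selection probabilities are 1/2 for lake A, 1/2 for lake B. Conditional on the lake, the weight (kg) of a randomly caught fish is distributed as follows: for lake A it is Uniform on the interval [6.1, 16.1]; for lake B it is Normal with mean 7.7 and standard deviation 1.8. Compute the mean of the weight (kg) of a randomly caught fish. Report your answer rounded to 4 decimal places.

Component means — A: 11.1; B: 7.7.
E[X] = 0.5·11.1 + 0.5·7.7 = 9.4.

9.4000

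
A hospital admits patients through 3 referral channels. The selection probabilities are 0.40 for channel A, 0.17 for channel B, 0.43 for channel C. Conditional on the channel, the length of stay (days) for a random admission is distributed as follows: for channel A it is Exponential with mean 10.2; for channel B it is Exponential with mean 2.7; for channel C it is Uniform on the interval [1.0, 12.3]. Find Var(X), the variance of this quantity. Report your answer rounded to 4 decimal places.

54.5640

Per component, A: μ=10.2, E[X²]=208.08; B: μ=2.7, E[X²]=14.58; C: μ=6.65, E[X²]=54.8633.
E[X] = 0.4·10.2 + 0.17·2.7 + 0.43·6.65 = 7.3985.
E[X²] = 0.4·208.08 + 0.17·14.58 + 0.43·54.8633 = 109.302.
Var(X) = E[X²] − (E[X])² = 109.302 − 54.7378 = 54.564.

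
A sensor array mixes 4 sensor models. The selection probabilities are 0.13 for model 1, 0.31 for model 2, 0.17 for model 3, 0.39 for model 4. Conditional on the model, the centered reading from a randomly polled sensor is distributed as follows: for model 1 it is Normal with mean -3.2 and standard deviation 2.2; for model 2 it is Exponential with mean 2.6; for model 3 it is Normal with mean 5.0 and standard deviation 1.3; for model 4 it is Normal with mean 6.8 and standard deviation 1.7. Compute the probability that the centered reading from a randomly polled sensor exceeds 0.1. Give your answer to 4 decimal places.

Conditional on each model, P(X > 0.1): 1: 0.0668072; 2: 0.962269; 3: 0.999918; 4: 0.999959.
By total probability, P(X > 0.1) = 0.13·0.0668072 + 0.31·0.962269 + 0.17·0.999918 + 0.39·0.999959 = 0.866959.

0.8670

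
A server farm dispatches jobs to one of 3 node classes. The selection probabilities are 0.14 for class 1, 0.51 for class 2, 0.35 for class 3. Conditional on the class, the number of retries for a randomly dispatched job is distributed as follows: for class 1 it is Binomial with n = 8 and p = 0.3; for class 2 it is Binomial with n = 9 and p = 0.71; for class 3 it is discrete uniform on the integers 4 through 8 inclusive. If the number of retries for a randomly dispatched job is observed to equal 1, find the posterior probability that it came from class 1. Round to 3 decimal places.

Likelihoods P(X=1 | ·): 1: 0.19765; 2: 0.000319657; 3: 0.
Posterior ∝ prior × likelihood. Numerator for 1: 0.14·0.19765 = 0.027671.
Normalizing constant: 0.14·0.19765 + 0.51·0.000319657 + 0.35·0 = 0.0278341.
P(1 | observation) = 0.027671 / 0.0278341 = 0.994143.

0.994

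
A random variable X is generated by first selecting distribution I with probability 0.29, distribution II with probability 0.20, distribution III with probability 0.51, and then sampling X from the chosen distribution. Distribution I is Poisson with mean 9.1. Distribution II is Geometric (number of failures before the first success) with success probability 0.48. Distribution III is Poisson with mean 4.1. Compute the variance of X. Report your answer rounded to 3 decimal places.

Per component, I: μ=9.1, E[X²]=91.91; II: μ=1.08333, E[X²]=3.43056; III: μ=4.1, E[X²]=20.91.
E[X] = 0.29·9.1 + 0.2·1.08333 + 0.51·4.1 = 4.94667.
E[X²] = 0.29·91.91 + 0.2·3.43056 + 0.51·20.91 = 38.0041.
Var(X) = E[X²] − (E[X])² = 38.0041 − 24.4695 = 13.5346.

13.535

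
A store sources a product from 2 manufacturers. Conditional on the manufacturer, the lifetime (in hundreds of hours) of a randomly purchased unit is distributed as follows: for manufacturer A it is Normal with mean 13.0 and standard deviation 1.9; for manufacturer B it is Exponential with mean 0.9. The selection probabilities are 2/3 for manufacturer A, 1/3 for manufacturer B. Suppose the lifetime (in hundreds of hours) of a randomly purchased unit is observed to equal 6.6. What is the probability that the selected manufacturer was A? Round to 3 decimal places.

Likelihoods f(6.6 | ·): A: 0.000721684; B: 0.000725991.
Posterior ∝ prior × likelihood. Numerator for A: 0.666667·0.000721684 = 0.000481123.
Normalizing constant: 0.666667·0.000721684 + 0.333333·0.000725991 = 0.00072312.
P(A | observation) = 0.000481123 / 0.00072312 = 0.665343.

0.665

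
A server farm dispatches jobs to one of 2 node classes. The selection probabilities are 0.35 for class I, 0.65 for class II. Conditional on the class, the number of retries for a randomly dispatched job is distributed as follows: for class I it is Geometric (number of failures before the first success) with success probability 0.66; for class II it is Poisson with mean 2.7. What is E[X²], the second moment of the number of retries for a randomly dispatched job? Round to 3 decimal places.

6.860

For each component E[X²] = Var + (mean)², giving I: 1.04591; II: 9.99.
Overall E[X²] = 0.35·1.04591 + 0.65·9.99 = 6.85957.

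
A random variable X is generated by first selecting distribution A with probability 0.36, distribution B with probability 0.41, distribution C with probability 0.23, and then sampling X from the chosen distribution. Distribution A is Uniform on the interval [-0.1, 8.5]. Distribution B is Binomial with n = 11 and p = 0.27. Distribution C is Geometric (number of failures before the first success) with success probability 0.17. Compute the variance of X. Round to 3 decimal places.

10.320

Per component, A: μ=4.2, E[X²]=23.8033; B: μ=2.97, E[X²]=10.989; C: μ=4.88235, E[X²]=52.5571.
E[X] = 0.36·4.2 + 0.41·2.97 + 0.23·4.88235 = 3.85264.
E[X²] = 0.36·23.8033 + 0.41·10.989 + 0.23·52.5571 = 25.1628.
Var(X) = E[X²] − (E[X])² = 25.1628 − 14.8428 = 10.32.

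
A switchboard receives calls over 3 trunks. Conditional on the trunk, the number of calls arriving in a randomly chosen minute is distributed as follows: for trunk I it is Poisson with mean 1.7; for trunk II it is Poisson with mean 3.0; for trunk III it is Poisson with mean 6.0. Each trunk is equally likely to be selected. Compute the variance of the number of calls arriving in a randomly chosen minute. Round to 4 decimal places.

Per component, I: μ=1.7, E[X²]=4.59; II: μ=3, E[X²]=12; III: μ=6, E[X²]=42.
E[X] = 0.333333·1.7 + 0.333333·3 + 0.333333·6 = 3.56667.
E[X²] = 0.333333·4.59 + 0.333333·12 + 0.333333·42 = 19.53.
Var(X) = E[X²] − (E[X])² = 19.53 − 12.7211 = 6.80889.

6.8089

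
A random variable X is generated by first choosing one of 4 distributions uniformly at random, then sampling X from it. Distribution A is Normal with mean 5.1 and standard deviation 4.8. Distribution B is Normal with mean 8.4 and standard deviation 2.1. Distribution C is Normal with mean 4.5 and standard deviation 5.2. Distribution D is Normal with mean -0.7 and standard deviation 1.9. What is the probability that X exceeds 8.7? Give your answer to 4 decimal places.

Conditional on each component, P(X > 8.7): A: 0.226627; B: 0.443202; C: 0.209634; D: 3.76118e-07.
By total probability, P(X > 8.7) = 0.25·0.226627 + 0.25·0.443202 + 0.25·0.209634 + 0.25·3.76118e-07 = 0.219866.

0.2199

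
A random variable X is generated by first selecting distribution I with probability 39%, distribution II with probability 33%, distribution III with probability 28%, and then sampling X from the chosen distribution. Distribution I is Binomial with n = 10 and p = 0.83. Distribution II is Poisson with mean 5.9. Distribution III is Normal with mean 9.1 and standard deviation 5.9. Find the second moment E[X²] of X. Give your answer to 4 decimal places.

73.7853

For each component E[X²] = Var + (mean)², giving I: 70.301; II: 40.71; III: 117.62.
Overall E[X²] = 0.39·70.301 + 0.33·40.71 + 0.28·117.62 = 73.7853.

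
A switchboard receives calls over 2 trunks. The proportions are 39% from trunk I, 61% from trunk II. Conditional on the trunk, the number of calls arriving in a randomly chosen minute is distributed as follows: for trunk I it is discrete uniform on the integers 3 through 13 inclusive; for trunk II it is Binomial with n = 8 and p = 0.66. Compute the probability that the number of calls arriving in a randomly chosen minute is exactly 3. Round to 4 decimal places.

0.0801

Conditional on each trunk, P(X = 3): I: 0.0909091; II: 0.07315.
By total probability, P(X = 3) = 0.39·0.0909091 + 0.61·0.07315 = 0.0800761.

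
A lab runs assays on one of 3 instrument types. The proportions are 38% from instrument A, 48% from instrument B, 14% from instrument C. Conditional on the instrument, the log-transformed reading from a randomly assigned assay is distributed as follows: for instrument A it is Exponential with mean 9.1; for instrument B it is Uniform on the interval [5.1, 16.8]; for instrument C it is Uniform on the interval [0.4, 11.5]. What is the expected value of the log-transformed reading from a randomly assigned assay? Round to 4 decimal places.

Component means — A: 9.1; B: 10.95; C: 5.95.
E[X] = 0.38·9.1 + 0.48·10.95 + 0.14·5.95 = 9.547.

9.5470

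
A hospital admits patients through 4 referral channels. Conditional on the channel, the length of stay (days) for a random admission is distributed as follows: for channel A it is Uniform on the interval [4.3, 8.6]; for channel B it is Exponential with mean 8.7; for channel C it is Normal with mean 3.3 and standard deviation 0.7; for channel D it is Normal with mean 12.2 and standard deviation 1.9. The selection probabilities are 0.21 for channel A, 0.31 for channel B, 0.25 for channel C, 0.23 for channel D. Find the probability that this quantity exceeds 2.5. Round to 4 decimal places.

0.8909

Conditional on each channel, P(X > 2.5): A: 1; B: 0.750244; C: 0.873451; D: 1.
By total probability, P(X > 2.5) = 0.21·1 + 0.31·0.750244 + 0.25·0.873451 + 0.23·1 = 0.890938.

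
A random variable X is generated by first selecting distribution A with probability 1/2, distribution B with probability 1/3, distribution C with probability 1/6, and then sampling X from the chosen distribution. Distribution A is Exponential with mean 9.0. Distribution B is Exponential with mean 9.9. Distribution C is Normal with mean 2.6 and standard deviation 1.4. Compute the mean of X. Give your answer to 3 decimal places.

Component means — A: 9; B: 9.9; C: 2.6.
E[X] = 0.5·9 + 0.333333·9.9 + 0.166667·2.6 = 8.23333.

8.233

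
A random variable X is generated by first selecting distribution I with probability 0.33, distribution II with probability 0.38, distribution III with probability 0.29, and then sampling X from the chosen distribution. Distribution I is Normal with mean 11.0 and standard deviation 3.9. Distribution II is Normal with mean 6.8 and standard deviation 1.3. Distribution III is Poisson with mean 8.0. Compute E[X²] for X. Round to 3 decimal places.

84.043

For each component E[X²] = Var + (mean)², giving I: 136.21; II: 47.93; III: 72.
Overall E[X²] = 0.33·136.21 + 0.38·47.93 + 0.29·72 = 84.0427.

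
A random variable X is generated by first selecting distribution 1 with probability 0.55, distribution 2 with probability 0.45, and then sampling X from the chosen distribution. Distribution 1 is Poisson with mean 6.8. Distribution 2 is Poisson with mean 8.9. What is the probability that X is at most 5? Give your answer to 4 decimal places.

0.2347

Conditional on each component, P(X ≤ 5): 1: 0.326977; 2: 0.1219.
By total probability, P(X ≤ 5) = 0.55·0.326977 + 0.45·0.1219 = 0.234692.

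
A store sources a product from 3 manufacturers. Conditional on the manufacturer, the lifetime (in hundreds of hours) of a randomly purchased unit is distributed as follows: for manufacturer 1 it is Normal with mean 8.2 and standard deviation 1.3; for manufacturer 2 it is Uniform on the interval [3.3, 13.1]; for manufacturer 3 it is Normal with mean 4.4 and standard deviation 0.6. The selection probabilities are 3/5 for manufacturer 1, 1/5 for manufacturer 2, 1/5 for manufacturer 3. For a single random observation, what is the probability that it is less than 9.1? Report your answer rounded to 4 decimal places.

Conditional on each manufacturer, P(X < 9.1): 1: 0.755628; 2: 0.591837; 3: 1.
By total probability, P(X < 9.1) = 0.6·0.755628 + 0.2·0.591837 + 0.2·1 = 0.771744.

0.7717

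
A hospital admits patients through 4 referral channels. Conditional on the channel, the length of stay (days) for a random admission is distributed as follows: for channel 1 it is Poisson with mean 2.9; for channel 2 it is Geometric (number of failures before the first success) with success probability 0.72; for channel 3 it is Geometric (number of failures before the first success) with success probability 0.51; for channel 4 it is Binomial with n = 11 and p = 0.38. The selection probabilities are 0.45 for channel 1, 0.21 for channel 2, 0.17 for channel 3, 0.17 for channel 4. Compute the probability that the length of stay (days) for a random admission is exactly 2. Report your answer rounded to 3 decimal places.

0.155

Conditional on each channel, P(X = 2): 1: 0.231373; 2: 0.056448; 3: 0.122451; 4: 0.107512.
By total probability, P(X = 2) = 0.45·0.231373 + 0.21·0.056448 + 0.17·0.122451 + 0.17·0.107512 = 0.155065.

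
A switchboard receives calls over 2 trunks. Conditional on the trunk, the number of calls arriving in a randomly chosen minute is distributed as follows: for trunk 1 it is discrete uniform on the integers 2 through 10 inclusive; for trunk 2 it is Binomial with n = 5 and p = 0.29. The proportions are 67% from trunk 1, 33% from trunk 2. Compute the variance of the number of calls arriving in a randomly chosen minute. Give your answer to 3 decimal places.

9.384

Per component, 1: μ=6, E[X²]=42.6667; 2: μ=1.45, E[X²]=3.132.
E[X] = 0.67·6 + 0.33·1.45 = 4.4985.
E[X²] = 0.67·42.6667 + 0.33·3.132 = 29.6202.
Var(X) = E[X²] − (E[X])² = 29.6202 − 20.2365 = 9.38372.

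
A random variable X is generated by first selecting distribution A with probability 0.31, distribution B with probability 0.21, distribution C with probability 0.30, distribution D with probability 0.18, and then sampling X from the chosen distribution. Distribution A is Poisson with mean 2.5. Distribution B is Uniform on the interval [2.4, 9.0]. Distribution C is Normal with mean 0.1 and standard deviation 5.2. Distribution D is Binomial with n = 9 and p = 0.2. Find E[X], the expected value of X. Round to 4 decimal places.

Component means — A: 2.5; B: 5.7; C: 0.1; D: 1.8.
E[X] = 0.31·2.5 + 0.21·5.7 + 0.3·0.1 + 0.18·1.8 = 2.326.

2.3260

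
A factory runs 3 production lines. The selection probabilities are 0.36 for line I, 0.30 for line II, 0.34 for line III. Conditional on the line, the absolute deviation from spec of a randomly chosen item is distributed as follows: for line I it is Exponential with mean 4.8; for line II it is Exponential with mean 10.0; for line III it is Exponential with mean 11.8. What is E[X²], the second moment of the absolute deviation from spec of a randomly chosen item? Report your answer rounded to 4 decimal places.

171.2720

For each component E[X²] = Var + (mean)², giving I: 46.08; II: 200; III: 278.48.
Overall E[X²] = 0.36·46.08 + 0.3·200 + 0.34·278.48 = 171.272.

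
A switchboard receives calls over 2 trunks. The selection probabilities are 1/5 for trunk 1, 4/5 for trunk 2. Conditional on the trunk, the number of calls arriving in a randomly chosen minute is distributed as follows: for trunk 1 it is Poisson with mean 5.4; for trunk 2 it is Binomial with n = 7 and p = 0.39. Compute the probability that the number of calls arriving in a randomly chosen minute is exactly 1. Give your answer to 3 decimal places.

Conditional on each trunk, P(X = 1): 1: 0.0243895; 2: 0.140651.
By total probability, P(X = 1) = 0.2·0.0243895 + 0.8·0.140651 = 0.117398.

0.117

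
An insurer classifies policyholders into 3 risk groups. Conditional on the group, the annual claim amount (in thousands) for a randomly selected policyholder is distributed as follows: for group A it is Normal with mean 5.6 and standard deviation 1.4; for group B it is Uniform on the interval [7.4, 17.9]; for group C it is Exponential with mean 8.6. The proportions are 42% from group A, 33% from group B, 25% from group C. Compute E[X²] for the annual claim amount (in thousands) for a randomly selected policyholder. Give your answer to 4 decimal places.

106.8137

For each component E[X²] = Var + (mean)², giving A: 33.32; B: 169.21; C: 147.92.
Overall E[X²] = 0.42·33.32 + 0.33·169.21 + 0.25·147.92 = 106.814.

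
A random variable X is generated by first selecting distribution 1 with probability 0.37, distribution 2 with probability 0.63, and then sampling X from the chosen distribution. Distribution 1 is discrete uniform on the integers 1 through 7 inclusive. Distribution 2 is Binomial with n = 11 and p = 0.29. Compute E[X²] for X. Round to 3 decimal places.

15.238

For each component E[X²] = Var + (mean)², giving 1: 20; 2: 12.441.
Overall E[X²] = 0.37·20 + 0.63·12.441 = 15.2378.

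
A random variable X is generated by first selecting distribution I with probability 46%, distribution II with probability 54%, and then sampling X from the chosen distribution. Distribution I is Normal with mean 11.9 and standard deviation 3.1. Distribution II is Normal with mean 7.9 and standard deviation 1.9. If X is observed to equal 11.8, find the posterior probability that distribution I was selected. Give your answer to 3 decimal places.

0.811

Likelihoods f(11.8 | ·): I: 0.128624; II: 0.0255418.
Posterior ∝ prior × likelihood. Numerator for I: 0.46·0.128624 = 0.0591671.
Normalizing constant: 0.46·0.128624 + 0.54·0.0255418 = 0.0729596.
P(I | observation) = 0.0591671 / 0.0729596 = 0.810956.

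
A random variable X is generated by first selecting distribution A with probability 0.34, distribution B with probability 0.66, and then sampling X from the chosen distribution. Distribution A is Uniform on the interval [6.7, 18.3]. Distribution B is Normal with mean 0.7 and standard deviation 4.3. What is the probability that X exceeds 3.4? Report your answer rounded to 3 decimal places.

Conditional on each component, P(X > 3.4): A: 1; B: 0.265032.
By total probability, P(X > 3.4) = 0.34·1 + 0.66·0.265032 = 0.514921.

0.515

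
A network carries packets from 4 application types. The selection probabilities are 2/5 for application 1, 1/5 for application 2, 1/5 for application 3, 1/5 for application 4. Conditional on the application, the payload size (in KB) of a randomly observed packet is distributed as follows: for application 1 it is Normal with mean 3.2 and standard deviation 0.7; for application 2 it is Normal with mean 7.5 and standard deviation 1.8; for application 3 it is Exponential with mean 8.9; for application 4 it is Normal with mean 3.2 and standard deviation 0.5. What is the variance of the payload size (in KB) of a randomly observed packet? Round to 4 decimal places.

22.9320

Per component, 1: μ=3.2, E[X²]=10.73; 2: μ=7.5, E[X²]=59.49; 3: μ=8.9, E[X²]=158.42; 4: μ=3.2, E[X²]=10.49.
E[X] = 0.4·3.2 + 0.2·7.5 + 0.2·8.9 + 0.2·3.2 = 5.2.
E[X²] = 0.4·10.73 + 0.2·59.49 + 0.2·158.42 + 0.2·10.49 = 49.972.
Var(X) = E[X²] − (E[X])² = 49.972 − 27.04 = 22.932.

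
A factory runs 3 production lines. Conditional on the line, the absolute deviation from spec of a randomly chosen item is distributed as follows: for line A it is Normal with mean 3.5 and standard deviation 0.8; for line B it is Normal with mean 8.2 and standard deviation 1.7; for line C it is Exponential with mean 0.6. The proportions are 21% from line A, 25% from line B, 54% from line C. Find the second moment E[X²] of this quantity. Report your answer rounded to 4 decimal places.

For each component E[X²] = Var + (mean)², giving A: 12.89; B: 70.13; C: 0.72.
Overall E[X²] = 0.21·12.89 + 0.25·70.13 + 0.54·0.72 = 20.6282.

20.6282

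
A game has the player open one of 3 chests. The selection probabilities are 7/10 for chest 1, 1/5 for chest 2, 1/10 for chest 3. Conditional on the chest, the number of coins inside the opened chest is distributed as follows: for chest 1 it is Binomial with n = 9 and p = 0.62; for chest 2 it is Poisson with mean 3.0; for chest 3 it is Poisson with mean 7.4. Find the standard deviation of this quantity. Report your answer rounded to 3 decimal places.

Per component, 1: μ=5.58, E[X²]=33.2568; 2: μ=3, E[X²]=12; 3: μ=7.4, E[X²]=62.16.
E[X] = 0.7·5.58 + 0.2·3 + 0.1·7.4 = 5.246.
E[X²] = 0.7·33.2568 + 0.2·12 + 0.1·62.16 = 31.8958.
Var(X) = E[X²] − (E[X])² = 31.8958 − 27.5205 = 4.37524.
SD(X) = √4.37524 = 2.09171.

2.092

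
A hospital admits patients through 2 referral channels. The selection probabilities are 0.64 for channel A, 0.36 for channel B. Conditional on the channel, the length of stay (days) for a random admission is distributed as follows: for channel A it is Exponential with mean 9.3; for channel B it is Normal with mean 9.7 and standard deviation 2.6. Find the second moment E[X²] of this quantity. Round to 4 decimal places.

For each component E[X²] = Var + (mean)², giving A: 172.98; B: 100.85.
Overall E[X²] = 0.64·172.98 + 0.36·100.85 = 147.013.

147.0132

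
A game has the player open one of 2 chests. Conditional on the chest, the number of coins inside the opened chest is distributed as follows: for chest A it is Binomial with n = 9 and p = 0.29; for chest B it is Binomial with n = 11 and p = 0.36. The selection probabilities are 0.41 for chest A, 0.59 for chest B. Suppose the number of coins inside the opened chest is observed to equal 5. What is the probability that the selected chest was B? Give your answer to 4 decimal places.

Likelihoods P(X=5 | ·): A: 0.0656741; B: 0.19197.
Posterior ∝ prior × likelihood. Numerator for B: 0.59·0.19197 = 0.113263.
Normalizing constant: 0.41·0.0656741 + 0.59·0.19197 = 0.140189.
P(B | observation) = 0.113263 / 0.140189 = 0.807928.

0.8079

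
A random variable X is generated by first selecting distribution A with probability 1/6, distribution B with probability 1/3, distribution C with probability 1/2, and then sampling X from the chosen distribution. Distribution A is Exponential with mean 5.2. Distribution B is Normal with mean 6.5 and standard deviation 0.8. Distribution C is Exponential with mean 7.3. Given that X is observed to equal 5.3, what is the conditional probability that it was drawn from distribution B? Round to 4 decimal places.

Likelihoods f(5.3 | ·): A: 0.0693985; B: 0.161897; C: 0.0662777.
Posterior ∝ prior × likelihood. Numerator for B: 0.333333·0.161897 = 0.0539657.
Normalizing constant: 0.166667·0.0693985 + 0.333333·0.161897 + 0.5·0.0662777 = 0.0986709.
P(B | observation) = 0.0539657 / 0.0986709 = 0.546926.

0.5469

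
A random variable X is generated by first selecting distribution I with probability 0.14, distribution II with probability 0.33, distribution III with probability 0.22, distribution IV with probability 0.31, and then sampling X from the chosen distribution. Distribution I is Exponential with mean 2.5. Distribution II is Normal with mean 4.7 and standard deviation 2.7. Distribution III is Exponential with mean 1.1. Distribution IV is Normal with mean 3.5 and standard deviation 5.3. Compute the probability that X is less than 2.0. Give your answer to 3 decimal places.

Conditional on each component, P(X < 2.0): I: 0.550671; II: 0.158655; III: 0.837679; IV: 0.388581.
By total probability, P(X < 2.0) = 0.14·0.550671 + 0.33·0.158655 + 0.22·0.837679 + 0.31·0.388581 = 0.4342.

0.434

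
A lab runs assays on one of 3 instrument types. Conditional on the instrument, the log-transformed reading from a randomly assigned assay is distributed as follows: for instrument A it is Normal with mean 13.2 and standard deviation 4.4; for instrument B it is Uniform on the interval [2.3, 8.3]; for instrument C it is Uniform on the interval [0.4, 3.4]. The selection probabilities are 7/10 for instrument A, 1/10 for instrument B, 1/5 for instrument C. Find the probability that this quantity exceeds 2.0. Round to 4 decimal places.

0.8895

Conditional on each instrument, P(X > 2.0): A: 0.994543; B: 1; C: 0.466667.
By total probability, P(X > 2.0) = 0.7·0.994543 + 0.1·1 + 0.2·0.466667 = 0.889514.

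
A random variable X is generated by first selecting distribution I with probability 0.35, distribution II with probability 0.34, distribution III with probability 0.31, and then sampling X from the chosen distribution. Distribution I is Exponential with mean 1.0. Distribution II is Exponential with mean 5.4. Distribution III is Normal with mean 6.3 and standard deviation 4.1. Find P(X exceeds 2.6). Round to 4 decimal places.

Conditional on each component, P(X > 2.6): I: 0.0742736; II: 0.617867; III: 0.816588.
By total probability, P(X > 2.6) = 0.35·0.0742736 + 0.34·0.617867 + 0.31·0.816588 = 0.489213.

0.4892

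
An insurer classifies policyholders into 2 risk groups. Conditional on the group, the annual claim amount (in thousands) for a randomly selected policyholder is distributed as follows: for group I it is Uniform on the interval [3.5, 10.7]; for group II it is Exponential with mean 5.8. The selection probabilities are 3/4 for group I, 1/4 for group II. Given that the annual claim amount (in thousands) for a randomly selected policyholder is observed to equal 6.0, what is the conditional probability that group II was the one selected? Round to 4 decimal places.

0.1282

Likelihoods f(6.0 | ·): I: 0.138889; II: 0.0612776.
Posterior ∝ prior × likelihood. Numerator for II: 0.25·0.0612776 = 0.0153194.
Normalizing constant: 0.75·0.138889 + 0.25·0.0612776 = 0.119486.
P(II | observation) = 0.0153194 / 0.119486 = 0.128211.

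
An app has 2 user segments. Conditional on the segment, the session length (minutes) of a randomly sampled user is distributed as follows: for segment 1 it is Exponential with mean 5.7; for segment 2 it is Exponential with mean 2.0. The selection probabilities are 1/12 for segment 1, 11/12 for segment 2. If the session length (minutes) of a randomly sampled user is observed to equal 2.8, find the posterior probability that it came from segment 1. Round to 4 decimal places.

0.0733

Likelihoods f(2.8 | ·): 1: 0.107346; 2: 0.123298.
Posterior ∝ prior × likelihood. Numerator for 1: 0.0833333·0.107346 = 0.00894553.
Normalizing constant: 0.0833333·0.107346 + 0.916667·0.123298 = 0.121969.
P(1 | observation) = 0.00894553 / 0.121969 = 0.0733426.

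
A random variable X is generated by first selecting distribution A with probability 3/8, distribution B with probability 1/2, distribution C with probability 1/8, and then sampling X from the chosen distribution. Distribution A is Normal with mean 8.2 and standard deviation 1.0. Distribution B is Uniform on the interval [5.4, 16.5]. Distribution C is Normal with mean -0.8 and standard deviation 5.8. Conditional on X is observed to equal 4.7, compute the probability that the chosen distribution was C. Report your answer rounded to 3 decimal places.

0.944

Likelihoods f(4.7 | ·): A: 0.000872683; B: 0; C: 0.043875.
Posterior ∝ prior × likelihood. Numerator for C: 0.125·0.043875 = 0.00548438.
Normalizing constant: 0.375·0.000872683 + 0.5·0 + 0.125·0.043875 = 0.00581163.
P(C | observation) = 0.00548438 / 0.00581163 = 0.94369.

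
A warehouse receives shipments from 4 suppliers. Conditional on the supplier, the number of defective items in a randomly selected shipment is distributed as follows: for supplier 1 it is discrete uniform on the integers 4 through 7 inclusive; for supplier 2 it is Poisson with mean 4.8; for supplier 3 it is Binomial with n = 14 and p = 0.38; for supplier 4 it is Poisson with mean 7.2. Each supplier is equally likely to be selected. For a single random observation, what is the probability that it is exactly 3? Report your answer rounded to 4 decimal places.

Conditional on each supplier, P(X = 3): 1: 0; 2: 0.151691; 3: 0.103935; 4: 0.0464436.
By total probability, P(X = 3) = 0.25·0 + 0.25·0.151691 + 0.25·0.103935 + 0.25·0.0464436 = 0.0755173.

0.0755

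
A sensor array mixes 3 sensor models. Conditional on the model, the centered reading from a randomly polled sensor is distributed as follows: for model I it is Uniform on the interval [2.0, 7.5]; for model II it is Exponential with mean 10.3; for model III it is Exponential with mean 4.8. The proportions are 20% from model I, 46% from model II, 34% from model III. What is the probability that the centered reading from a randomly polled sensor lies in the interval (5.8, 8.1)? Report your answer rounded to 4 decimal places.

0.1529

Conditional on each model, P(5.8 < X < 8.1): I: 0.309091; II: 0.113959; III: 0.113713.
By total probability, P(5.8 < X < 8.1) = 0.2·0.309091 + 0.46·0.113959 + 0.34·0.113713 = 0.152902.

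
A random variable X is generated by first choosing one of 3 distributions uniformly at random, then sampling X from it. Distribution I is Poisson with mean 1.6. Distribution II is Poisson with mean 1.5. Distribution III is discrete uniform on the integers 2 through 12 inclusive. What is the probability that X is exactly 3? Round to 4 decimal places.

0.1181

Conditional on each component, P(X = 3): I: 0.137828; II: 0.125511; III: 0.0909091.
By total probability, P(X = 3) = 0.333333·0.137828 + 0.333333·0.125511 + 0.333333·0.0909091 = 0.118083.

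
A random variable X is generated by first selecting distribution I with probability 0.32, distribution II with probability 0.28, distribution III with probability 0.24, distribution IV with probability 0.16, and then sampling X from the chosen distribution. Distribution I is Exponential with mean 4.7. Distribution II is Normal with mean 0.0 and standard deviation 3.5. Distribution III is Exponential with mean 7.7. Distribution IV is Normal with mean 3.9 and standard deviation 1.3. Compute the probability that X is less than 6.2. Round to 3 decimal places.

0.790

Conditional on each component, P(X < 6.2): I: 0.732637; II: 0.961755; III: 0.552999; IV: 0.961572.
By total probability, P(X < 6.2) = 0.32·0.732637 + 0.28·0.961755 + 0.24·0.552999 + 0.16·0.961572 = 0.790307.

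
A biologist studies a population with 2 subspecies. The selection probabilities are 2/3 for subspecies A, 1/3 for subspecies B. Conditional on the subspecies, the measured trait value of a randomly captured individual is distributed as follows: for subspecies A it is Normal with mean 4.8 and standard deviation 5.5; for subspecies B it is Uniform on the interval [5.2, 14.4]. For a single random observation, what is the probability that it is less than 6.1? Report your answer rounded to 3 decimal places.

Conditional on each subspecies, P(X < 6.1): A: 0.593425; B: 0.0978261.
By total probability, P(X < 6.1) = 0.666667·0.593425 + 0.333333·0.0978261 = 0.428225.

0.428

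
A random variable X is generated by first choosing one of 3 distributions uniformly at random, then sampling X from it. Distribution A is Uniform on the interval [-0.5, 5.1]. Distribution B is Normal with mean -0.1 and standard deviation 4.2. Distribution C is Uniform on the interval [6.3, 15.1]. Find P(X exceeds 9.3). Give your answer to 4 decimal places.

0.2239

Conditional on each component, P(X > 9.3): A: 0; B: 0.0126074; C: 0.659091.
By total probability, P(X > 9.3) = 0.333333·0 + 0.333333·0.0126074 + 0.333333·0.659091 = 0.223899.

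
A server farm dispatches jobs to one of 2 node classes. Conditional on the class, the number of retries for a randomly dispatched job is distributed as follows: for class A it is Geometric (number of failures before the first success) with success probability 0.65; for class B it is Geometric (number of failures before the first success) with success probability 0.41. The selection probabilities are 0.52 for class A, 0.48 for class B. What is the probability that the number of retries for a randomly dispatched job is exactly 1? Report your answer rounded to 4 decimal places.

0.2344

Conditional on each class, P(X = 1): A: 0.2275; B: 0.2419.
By total probability, P(X = 1) = 0.52·0.2275 + 0.48·0.2419 = 0.234412.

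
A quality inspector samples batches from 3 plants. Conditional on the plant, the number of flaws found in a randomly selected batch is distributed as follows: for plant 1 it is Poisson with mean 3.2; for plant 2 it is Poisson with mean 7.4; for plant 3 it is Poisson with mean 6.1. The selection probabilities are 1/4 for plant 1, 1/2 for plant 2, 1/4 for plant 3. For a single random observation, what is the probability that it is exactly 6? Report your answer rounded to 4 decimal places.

Conditional on each plant, P(X = 6): 1: 0.060789; 2: 0.139405; 3: 0.160491.
By total probability, P(X = 6) = 0.25·0.060789 + 0.5·0.139405 + 0.25·0.160491 = 0.125023.

0.1250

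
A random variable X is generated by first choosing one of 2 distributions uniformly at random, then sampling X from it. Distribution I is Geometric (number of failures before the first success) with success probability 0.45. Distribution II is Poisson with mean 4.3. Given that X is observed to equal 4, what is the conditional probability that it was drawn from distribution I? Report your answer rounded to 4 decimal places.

Likelihoods P(X=4 | ·): I: 0.0411778; II: 0.193284.
Posterior ∝ prior × likelihood. Numerator for I: 0.5·0.0411778 = 0.0205889.
Normalizing constant: 0.5·0.0411778 + 0.5·0.193284 = 0.117231.
P(I | observation) = 0.0205889 / 0.117231 = 0.175627.

0.1756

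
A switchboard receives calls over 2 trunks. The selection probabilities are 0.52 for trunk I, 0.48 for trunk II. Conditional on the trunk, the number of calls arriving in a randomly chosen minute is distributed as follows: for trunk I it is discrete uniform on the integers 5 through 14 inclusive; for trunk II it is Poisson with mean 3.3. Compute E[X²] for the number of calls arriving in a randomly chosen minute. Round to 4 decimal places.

For each component E[X²] = Var + (mean)², giving I: 98.5; II: 14.19.
Overall E[X²] = 0.52·98.5 + 0.48·14.19 = 58.0312.

58.0312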